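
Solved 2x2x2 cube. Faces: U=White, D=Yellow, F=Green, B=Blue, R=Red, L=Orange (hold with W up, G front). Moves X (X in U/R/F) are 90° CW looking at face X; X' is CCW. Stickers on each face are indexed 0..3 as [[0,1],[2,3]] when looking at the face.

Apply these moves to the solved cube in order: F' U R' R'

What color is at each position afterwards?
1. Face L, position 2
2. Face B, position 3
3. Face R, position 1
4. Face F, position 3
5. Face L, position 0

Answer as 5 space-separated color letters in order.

Answer: O B Y O G

Derivation:
After move 1 (F'): F=GGGG U=WWRR R=YRYR D=OOYY L=OWOW
After move 2 (U): U=RWRW F=YRGG R=BBYR B=OWBB L=GGOW
After move 3 (R'): R=BRBY U=RBRO F=YWGW D=ORYG B=YWOB
After move 4 (R'): R=RYBB U=RORY F=YBGO D=OWYW B=GWRB
Query 1: L[2] = O
Query 2: B[3] = B
Query 3: R[1] = Y
Query 4: F[3] = O
Query 5: L[0] = G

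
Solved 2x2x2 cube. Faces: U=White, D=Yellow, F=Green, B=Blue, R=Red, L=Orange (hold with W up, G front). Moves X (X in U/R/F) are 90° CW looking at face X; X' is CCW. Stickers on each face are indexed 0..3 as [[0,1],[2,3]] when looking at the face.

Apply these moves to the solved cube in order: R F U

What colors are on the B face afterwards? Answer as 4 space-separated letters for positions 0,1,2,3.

Answer: O Y W B

Derivation:
After move 1 (R): R=RRRR U=WGWG F=GYGY D=YBYB B=WBWB
After move 2 (F): F=GGYY U=WGOO R=WRGR D=RRYB L=OYOB
After move 3 (U): U=OWOG F=WRYY R=WBGR B=OYWB L=GGOB
Query: B face = OYWB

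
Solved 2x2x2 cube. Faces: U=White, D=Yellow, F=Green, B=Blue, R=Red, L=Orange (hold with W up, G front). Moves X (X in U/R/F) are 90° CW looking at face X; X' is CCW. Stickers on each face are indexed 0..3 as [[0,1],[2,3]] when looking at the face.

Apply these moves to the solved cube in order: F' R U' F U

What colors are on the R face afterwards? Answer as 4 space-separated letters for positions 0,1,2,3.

Answer: Y Y R R

Derivation:
After move 1 (F'): F=GGGG U=WWRR R=YRYR D=OOYY L=OWOW
After move 2 (R): R=YYRR U=WGRG F=GOGY D=OBYB B=RBWB
After move 3 (U'): U=GGWR F=OWGY R=GORR B=YYWB L=RBOW
After move 4 (F): F=GOYW U=GGWB R=WORR D=RGYB L=ROOB
After move 5 (U): U=WGBG F=WOYW R=YYRR B=ROWB L=GOOB
Query: R face = YYRR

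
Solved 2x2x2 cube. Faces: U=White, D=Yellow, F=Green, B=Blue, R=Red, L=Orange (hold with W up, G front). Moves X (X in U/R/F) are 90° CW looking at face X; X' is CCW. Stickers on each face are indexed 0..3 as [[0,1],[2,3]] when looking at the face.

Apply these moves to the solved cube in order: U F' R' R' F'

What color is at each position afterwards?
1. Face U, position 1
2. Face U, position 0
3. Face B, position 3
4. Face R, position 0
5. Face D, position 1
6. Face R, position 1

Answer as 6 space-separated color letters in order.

After move 1 (U): U=WWWW F=RRGG R=BBRR B=OOBB L=GGOO
After move 2 (F'): F=RGRG U=WWBR R=YBYR D=GOYY L=GWOW
After move 3 (R'): R=BRYY U=WBBO F=RWRR D=GGYG B=YOOB
After move 4 (R'): R=RYBY U=WOBY F=RBRO D=GWYR B=GOGB
After move 5 (F'): F=BORR U=WORB R=WYGY D=WWYR L=GYOB
Query 1: U[1] = O
Query 2: U[0] = W
Query 3: B[3] = B
Query 4: R[0] = W
Query 5: D[1] = W
Query 6: R[1] = Y

Answer: O W B W W Y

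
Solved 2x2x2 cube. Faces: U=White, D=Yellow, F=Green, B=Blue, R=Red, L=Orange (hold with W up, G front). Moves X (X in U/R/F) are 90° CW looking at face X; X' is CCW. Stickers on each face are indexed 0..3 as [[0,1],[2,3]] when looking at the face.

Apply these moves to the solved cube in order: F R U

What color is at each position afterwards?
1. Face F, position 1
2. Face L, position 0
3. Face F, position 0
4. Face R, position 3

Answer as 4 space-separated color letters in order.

After move 1 (F): F=GGGG U=WWOO R=WRWR D=RRYY L=OYOY
After move 2 (R): R=WWRR U=WGOG F=GRGY D=RBYB B=OBWB
After move 3 (U): U=OWGG F=WWGY R=OBRR B=OYWB L=GROY
Query 1: F[1] = W
Query 2: L[0] = G
Query 3: F[0] = W
Query 4: R[3] = R

Answer: W G W R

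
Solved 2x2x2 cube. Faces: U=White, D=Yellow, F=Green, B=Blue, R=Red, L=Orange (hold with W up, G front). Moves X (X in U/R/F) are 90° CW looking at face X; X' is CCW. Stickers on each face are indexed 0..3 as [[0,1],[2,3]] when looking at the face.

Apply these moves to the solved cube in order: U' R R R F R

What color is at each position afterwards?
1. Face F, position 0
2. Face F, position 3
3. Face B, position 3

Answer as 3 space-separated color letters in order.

Answer: G G B

Derivation:
After move 1 (U'): U=WWWW F=OOGG R=GGRR B=RRBB L=BBOO
After move 2 (R): R=RGRG U=WOWG F=OYGY D=YBYR B=WRWB
After move 3 (R): R=RRGG U=WYWY F=OBGR D=YWYW B=GROB
After move 4 (R): R=GRGR U=WBWR F=OWGW D=YOYG B=YRYB
After move 5 (F): F=GOWW U=WBOB R=WRRR D=GGYG L=BYOO
After move 6 (R): R=RWRR U=WOOW F=GGWG D=GYYY B=BRBB
Query 1: F[0] = G
Query 2: F[3] = G
Query 3: B[3] = B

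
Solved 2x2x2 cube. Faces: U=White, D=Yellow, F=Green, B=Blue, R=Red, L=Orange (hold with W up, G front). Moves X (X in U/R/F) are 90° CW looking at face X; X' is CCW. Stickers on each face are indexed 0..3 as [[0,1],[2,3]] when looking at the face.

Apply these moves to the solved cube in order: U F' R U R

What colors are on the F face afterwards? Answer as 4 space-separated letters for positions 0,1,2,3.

Answer: Y B R O

Derivation:
After move 1 (U): U=WWWW F=RRGG R=BBRR B=OOBB L=GGOO
After move 2 (F'): F=RGRG U=WWBR R=YBYR D=GOYY L=GWOW
After move 3 (R): R=YYRB U=WGBG F=RORY D=GBYO B=ROWB
After move 4 (U): U=BWGG F=YYRY R=RORB B=GWWB L=ROOW
After move 5 (R): R=RRBO U=BYGY F=YBRO D=GWYG B=GWWB
Query: F face = YBRO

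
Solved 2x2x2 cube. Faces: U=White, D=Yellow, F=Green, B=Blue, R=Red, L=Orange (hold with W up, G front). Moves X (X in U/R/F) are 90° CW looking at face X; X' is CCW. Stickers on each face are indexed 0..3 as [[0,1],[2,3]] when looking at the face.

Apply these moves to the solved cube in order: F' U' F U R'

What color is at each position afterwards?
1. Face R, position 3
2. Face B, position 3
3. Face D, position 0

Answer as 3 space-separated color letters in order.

After move 1 (F'): F=GGGG U=WWRR R=YRYR D=OOYY L=OWOW
After move 2 (U'): U=WRWR F=OWGG R=GGYR B=YRBB L=BBOW
After move 3 (F): F=GOGW U=WRWB R=WGRR D=YGYY L=BOOO
After move 4 (U): U=WWBR F=WGGW R=YRRR B=BOBB L=GOOO
After move 5 (R'): R=RRYR U=WBBB F=WWGR D=YGYW B=YOGB
Query 1: R[3] = R
Query 2: B[3] = B
Query 3: D[0] = Y

Answer: R B Y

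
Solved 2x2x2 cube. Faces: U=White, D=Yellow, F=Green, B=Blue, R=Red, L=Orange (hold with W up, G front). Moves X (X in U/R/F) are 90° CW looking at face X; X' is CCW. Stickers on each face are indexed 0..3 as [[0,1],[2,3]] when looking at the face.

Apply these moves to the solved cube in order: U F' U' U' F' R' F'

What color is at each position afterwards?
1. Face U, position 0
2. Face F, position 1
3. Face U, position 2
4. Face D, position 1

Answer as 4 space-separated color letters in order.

After move 1 (U): U=WWWW F=RRGG R=BBRR B=OOBB L=GGOO
After move 2 (F'): F=RGRG U=WWBR R=YBYR D=GOYY L=GWOW
After move 3 (U'): U=WRWB F=GWRG R=RGYR B=YBBB L=OOOW
After move 4 (U'): U=RBWW F=OORG R=GWYR B=RGBB L=YBOW
After move 5 (F'): F=OGOR U=RBGY R=OWGR D=BWYY L=YWOW
After move 6 (R'): R=WROG U=RBGR F=OBOY D=BGYR B=YGWB
After move 7 (F'): F=BYOO U=RBWO R=GRBG D=WWYR L=YROG
Query 1: U[0] = R
Query 2: F[1] = Y
Query 3: U[2] = W
Query 4: D[1] = W

Answer: R Y W W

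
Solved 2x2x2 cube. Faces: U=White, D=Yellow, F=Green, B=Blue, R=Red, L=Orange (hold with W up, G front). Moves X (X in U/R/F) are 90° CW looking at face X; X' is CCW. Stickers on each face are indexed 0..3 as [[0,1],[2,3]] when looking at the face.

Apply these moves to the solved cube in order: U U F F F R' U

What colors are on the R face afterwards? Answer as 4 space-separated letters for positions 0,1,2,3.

After move 1 (U): U=WWWW F=RRGG R=BBRR B=OOBB L=GGOO
After move 2 (U): U=WWWW F=BBGG R=OORR B=GGBB L=RROO
After move 3 (F): F=GBGB U=WWOR R=WOWR D=ROYY L=RYOY
After move 4 (F): F=GGBB U=WWYY R=OORR D=WWYY L=RROO
After move 5 (F): F=BGBG U=WWOR R=YOYR D=ROYY L=RWOW
After move 6 (R'): R=ORYY U=WBOG F=BWBR D=RGYG B=YGOB
After move 7 (U): U=OWGB F=ORBR R=YGYY B=RWOB L=BWOW
Query: R face = YGYY

Answer: Y G Y Y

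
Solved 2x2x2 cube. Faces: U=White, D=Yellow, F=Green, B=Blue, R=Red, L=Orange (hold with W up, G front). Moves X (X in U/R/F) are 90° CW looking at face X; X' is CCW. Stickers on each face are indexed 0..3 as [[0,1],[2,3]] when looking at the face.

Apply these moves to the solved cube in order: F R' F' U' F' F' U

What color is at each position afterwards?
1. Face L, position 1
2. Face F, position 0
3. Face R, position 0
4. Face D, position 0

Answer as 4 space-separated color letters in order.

Answer: G O G R

Derivation:
After move 1 (F): F=GGGG U=WWOO R=WRWR D=RRYY L=OYOY
After move 2 (R'): R=RRWW U=WBOB F=GWGO D=RGYG B=YBRB
After move 3 (F'): F=WOGG U=WBRW R=GRRW D=YYYG L=OBOO
After move 4 (U'): U=BWWR F=OBGG R=WORW B=GRRB L=YBOO
After move 5 (F'): F=BGOG U=BWWR R=YOYW D=BOYG L=YROW
After move 6 (F'): F=GGBO U=BWYY R=OOBW D=RWYG L=YROW
After move 7 (U): U=YBYW F=OOBO R=GRBW B=YRRB L=GGOW
Query 1: L[1] = G
Query 2: F[0] = O
Query 3: R[0] = G
Query 4: D[0] = R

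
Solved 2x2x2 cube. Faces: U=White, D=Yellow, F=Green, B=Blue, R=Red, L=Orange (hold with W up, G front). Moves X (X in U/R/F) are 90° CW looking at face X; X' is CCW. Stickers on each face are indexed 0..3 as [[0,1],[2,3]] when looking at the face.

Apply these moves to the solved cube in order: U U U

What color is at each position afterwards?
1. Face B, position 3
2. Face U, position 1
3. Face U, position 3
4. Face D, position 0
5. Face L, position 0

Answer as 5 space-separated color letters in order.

Answer: B W W Y B

Derivation:
After move 1 (U): U=WWWW F=RRGG R=BBRR B=OOBB L=GGOO
After move 2 (U): U=WWWW F=BBGG R=OORR B=GGBB L=RROO
After move 3 (U): U=WWWW F=OOGG R=GGRR B=RRBB L=BBOO
Query 1: B[3] = B
Query 2: U[1] = W
Query 3: U[3] = W
Query 4: D[0] = Y
Query 5: L[0] = B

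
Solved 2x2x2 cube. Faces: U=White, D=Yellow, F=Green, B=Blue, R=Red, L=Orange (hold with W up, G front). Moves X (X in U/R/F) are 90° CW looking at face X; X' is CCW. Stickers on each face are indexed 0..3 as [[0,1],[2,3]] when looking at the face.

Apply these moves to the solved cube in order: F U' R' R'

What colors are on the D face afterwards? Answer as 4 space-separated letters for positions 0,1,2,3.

After move 1 (F): F=GGGG U=WWOO R=WRWR D=RRYY L=OYOY
After move 2 (U'): U=WOWO F=OYGG R=GGWR B=WRBB L=BBOY
After move 3 (R'): R=GRGW U=WBWW F=OOGO D=RYYG B=YRRB
After move 4 (R'): R=RWGG U=WRWY F=OBGW D=ROYO B=GRYB
Query: D face = ROYO

Answer: R O Y O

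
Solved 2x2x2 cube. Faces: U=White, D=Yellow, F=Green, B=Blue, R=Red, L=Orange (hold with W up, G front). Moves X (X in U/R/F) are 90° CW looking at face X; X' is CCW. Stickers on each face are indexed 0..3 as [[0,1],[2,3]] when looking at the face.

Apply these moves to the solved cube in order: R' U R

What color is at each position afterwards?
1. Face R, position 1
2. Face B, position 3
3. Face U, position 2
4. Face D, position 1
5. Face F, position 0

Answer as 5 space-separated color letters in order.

After move 1 (R'): R=RRRR U=WBWB F=GWGW D=YGYG B=YBYB
After move 2 (U): U=WWBB F=RRGW R=YBRR B=OOYB L=GWOO
After move 3 (R): R=RYRB U=WRBW F=RGGG D=YYYO B=BOWB
Query 1: R[1] = Y
Query 2: B[3] = B
Query 3: U[2] = B
Query 4: D[1] = Y
Query 5: F[0] = R

Answer: Y B B Y R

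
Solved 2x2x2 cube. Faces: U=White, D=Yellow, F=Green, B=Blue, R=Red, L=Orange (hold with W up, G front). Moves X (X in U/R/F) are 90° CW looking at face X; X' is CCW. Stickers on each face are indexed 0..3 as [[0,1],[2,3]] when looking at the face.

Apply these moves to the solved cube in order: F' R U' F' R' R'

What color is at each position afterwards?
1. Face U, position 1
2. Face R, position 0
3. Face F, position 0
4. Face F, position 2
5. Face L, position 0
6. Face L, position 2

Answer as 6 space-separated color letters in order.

After move 1 (F'): F=GGGG U=WWRR R=YRYR D=OOYY L=OWOW
After move 2 (R): R=YYRR U=WGRG F=GOGY D=OBYB B=RBWB
After move 3 (U'): U=GGWR F=OWGY R=GORR B=YYWB L=RBOW
After move 4 (F'): F=WYOG U=GGGR R=BOOR D=BWYB L=RROW
After move 5 (R'): R=ORBO U=GWGY F=WGOR D=BYYG B=BYWB
After move 6 (R'): R=ROOB U=GWGB F=WWOY D=BGYR B=GYYB
Query 1: U[1] = W
Query 2: R[0] = R
Query 3: F[0] = W
Query 4: F[2] = O
Query 5: L[0] = R
Query 6: L[2] = O

Answer: W R W O R O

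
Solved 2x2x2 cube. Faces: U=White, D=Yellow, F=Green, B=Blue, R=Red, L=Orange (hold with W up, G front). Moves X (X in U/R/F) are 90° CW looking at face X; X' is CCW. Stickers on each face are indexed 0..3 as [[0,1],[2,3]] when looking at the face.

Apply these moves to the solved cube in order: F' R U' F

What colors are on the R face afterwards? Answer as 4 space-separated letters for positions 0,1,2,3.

Answer: W O R R

Derivation:
After move 1 (F'): F=GGGG U=WWRR R=YRYR D=OOYY L=OWOW
After move 2 (R): R=YYRR U=WGRG F=GOGY D=OBYB B=RBWB
After move 3 (U'): U=GGWR F=OWGY R=GORR B=YYWB L=RBOW
After move 4 (F): F=GOYW U=GGWB R=WORR D=RGYB L=ROOB
Query: R face = WORR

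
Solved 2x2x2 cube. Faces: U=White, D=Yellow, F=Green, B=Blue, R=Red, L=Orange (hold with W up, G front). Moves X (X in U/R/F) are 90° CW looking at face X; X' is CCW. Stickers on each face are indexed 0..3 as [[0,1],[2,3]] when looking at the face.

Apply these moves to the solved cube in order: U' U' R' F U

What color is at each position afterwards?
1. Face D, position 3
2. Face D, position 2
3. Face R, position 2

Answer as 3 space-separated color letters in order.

Answer: G Y G

Derivation:
After move 1 (U'): U=WWWW F=OOGG R=GGRR B=RRBB L=BBOO
After move 2 (U'): U=WWWW F=BBGG R=OORR B=GGBB L=RROO
After move 3 (R'): R=OROR U=WBWG F=BWGW D=YBYG B=YGYB
After move 4 (F): F=GBWW U=WBOR R=WRGR D=OOYG L=RYOB
After move 5 (U): U=OWRB F=WRWW R=YGGR B=RYYB L=GBOB
Query 1: D[3] = G
Query 2: D[2] = Y
Query 3: R[2] = G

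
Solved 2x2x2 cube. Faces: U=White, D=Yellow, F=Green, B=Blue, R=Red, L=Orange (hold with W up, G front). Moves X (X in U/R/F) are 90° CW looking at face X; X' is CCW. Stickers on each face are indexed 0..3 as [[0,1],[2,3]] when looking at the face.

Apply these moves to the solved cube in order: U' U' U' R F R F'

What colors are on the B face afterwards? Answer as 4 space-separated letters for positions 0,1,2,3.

Answer: G O R B

Derivation:
After move 1 (U'): U=WWWW F=OOGG R=GGRR B=RRBB L=BBOO
After move 2 (U'): U=WWWW F=BBGG R=OORR B=GGBB L=RROO
After move 3 (U'): U=WWWW F=RRGG R=BBRR B=OOBB L=GGOO
After move 4 (R): R=RBRB U=WRWG F=RYGY D=YBYO B=WOWB
After move 5 (F): F=GRYY U=WROG R=WBGB D=RRYO L=GYOB
After move 6 (R): R=GWBB U=WROY F=GRYO D=RWYW B=GORB
After move 7 (F'): F=ROGY U=WRGB R=WWRB D=YBYW L=GYOO
Query: B face = GORB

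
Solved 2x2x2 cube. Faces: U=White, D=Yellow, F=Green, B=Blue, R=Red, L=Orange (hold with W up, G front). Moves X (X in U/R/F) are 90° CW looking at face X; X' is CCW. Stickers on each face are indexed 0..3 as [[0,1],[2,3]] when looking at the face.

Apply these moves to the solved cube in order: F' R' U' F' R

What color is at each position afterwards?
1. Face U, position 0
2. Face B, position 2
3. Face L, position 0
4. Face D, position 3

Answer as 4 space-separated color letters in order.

Answer: B B Y R

Derivation:
After move 1 (F'): F=GGGG U=WWRR R=YRYR D=OOYY L=OWOW
After move 2 (R'): R=RRYY U=WBRB F=GWGR D=OGYG B=YBOB
After move 3 (U'): U=BBWR F=OWGR R=GWYY B=RROB L=YBOW
After move 4 (F'): F=WROG U=BBGY R=GWOY D=BWYG L=YROW
After move 5 (R): R=OGYW U=BRGG F=WWOG D=BOYR B=YRBB
Query 1: U[0] = B
Query 2: B[2] = B
Query 3: L[0] = Y
Query 4: D[3] = R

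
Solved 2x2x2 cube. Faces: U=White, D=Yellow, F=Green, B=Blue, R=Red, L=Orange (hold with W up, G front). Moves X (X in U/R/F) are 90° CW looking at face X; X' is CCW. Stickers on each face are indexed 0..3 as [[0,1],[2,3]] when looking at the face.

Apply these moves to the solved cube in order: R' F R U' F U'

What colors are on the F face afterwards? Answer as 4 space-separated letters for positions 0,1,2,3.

Answer: O R G Y

Derivation:
After move 1 (R'): R=RRRR U=WBWB F=GWGW D=YGYG B=YBYB
After move 2 (F): F=GGWW U=WBOO R=WRBR D=RRYG L=OYOG
After move 3 (R): R=BWRR U=WGOW F=GRWG D=RYYY B=OBBB
After move 4 (U'): U=GWWO F=OYWG R=GRRR B=BWBB L=OBOG
After move 5 (F): F=WOGY U=GWGB R=WROR D=RGYY L=OROY
After move 6 (U'): U=WBGG F=ORGY R=WOOR B=WRBB L=BWOY
Query: F face = ORGY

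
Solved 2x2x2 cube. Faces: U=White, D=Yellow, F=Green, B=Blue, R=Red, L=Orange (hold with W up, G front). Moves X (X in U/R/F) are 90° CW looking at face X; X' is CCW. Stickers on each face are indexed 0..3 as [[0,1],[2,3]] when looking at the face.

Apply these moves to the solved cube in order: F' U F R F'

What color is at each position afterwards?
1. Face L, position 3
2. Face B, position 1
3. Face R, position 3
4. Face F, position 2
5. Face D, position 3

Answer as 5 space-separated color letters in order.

Answer: W W B G O

Derivation:
After move 1 (F'): F=GGGG U=WWRR R=YRYR D=OOYY L=OWOW
After move 2 (U): U=RWRW F=YRGG R=BBYR B=OWBB L=GGOW
After move 3 (F): F=GYGR U=RWWG R=RBWR D=YBYY L=GOOO
After move 4 (R): R=WRRB U=RYWR F=GBGY D=YBYO B=GWWB
After move 5 (F'): F=BYGG U=RYWR R=BRYB D=OOYO L=GROW
Query 1: L[3] = W
Query 2: B[1] = W
Query 3: R[3] = B
Query 4: F[2] = G
Query 5: D[3] = O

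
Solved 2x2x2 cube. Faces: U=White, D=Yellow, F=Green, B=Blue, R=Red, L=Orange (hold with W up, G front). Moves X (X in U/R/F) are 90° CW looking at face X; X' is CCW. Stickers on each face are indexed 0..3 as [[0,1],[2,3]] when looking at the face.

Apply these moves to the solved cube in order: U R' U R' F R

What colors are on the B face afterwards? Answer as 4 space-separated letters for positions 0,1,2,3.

After move 1 (U): U=WWWW F=RRGG R=BBRR B=OOBB L=GGOO
After move 2 (R'): R=BRBR U=WBWO F=RWGW D=YRYG B=YOYB
After move 3 (U): U=WWOB F=BRGW R=YOBR B=GGYB L=RWOO
After move 4 (R'): R=ORYB U=WYOG F=BWGB D=YRYW B=GGRB
After move 5 (F): F=GBBW U=WYOW R=ORGB D=YOYW L=RYOR
After move 6 (R): R=GOBR U=WBOW F=GOBW D=YRYG B=WGYB
Query: B face = WGYB

Answer: W G Y B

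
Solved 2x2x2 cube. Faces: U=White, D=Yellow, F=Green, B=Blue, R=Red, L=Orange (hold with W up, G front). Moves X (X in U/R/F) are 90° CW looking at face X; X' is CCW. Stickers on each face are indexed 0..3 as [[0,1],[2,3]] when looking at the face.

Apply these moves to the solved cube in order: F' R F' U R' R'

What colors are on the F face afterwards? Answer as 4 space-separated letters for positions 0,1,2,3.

After move 1 (F'): F=GGGG U=WWRR R=YRYR D=OOYY L=OWOW
After move 2 (R): R=YYRR U=WGRG F=GOGY D=OBYB B=RBWB
After move 3 (F'): F=OYGG U=WGYR R=BYOR D=WWYB L=OGOR
After move 4 (U): U=YWRG F=BYGG R=RBOR B=OGWB L=OYOR
After move 5 (R'): R=BRRO U=YWRO F=BWGG D=WYYG B=BGWB
After move 6 (R'): R=ROBR U=YWRB F=BWGO D=WWYG B=GGYB
Query: F face = BWGO

Answer: B W G O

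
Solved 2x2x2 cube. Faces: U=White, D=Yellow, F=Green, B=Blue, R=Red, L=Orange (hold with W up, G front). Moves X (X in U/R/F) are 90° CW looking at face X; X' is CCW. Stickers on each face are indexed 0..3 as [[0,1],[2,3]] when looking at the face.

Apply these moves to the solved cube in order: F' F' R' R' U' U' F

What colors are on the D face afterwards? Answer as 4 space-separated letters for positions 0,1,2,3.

After move 1 (F'): F=GGGG U=WWRR R=YRYR D=OOYY L=OWOW
After move 2 (F'): F=GGGG U=WWYY R=OROR D=WWYY L=OROR
After move 3 (R'): R=RROO U=WBYB F=GWGY D=WGYG B=YBWB
After move 4 (R'): R=RORO U=WWYY F=GBGB D=WWYY B=GBGB
After move 5 (U'): U=WYWY F=ORGB R=GBRO B=ROGB L=GBOR
After move 6 (U'): U=YYWW F=GBGB R=ORRO B=GBGB L=ROOR
After move 7 (F): F=GGBB U=YYRO R=WRWO D=ROYY L=RWOW
Query: D face = ROYY

Answer: R O Y Y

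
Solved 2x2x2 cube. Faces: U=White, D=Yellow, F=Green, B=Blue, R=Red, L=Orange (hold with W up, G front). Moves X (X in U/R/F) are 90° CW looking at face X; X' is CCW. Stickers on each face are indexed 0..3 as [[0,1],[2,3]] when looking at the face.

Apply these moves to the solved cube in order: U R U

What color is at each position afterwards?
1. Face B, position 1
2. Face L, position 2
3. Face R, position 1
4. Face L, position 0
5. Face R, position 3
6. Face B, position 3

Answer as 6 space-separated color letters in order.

Answer: G O O R B B

Derivation:
After move 1 (U): U=WWWW F=RRGG R=BBRR B=OOBB L=GGOO
After move 2 (R): R=RBRB U=WRWG F=RYGY D=YBYO B=WOWB
After move 3 (U): U=WWGR F=RBGY R=WORB B=GGWB L=RYOO
Query 1: B[1] = G
Query 2: L[2] = O
Query 3: R[1] = O
Query 4: L[0] = R
Query 5: R[3] = B
Query 6: B[3] = B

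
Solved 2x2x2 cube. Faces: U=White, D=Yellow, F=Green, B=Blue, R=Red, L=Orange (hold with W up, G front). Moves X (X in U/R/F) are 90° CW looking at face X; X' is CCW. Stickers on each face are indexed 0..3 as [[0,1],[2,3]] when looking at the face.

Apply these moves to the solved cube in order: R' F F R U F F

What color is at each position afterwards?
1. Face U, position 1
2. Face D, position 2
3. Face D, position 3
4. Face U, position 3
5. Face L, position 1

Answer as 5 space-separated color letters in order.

After move 1 (R'): R=RRRR U=WBWB F=GWGW D=YGYG B=YBYB
After move 2 (F): F=GGWW U=WBOO R=WRBR D=RRYG L=OYOG
After move 3 (F): F=WGWG U=WBGY R=OROR D=BWYG L=OROR
After move 4 (R): R=OORR U=WGGG F=WWWG D=BYYY B=YBBB
After move 5 (U): U=GWGG F=OOWG R=YBRR B=ORBB L=WWOR
After move 6 (F): F=WOGO U=GWRW R=GBGR D=RYYY L=WBOY
After move 7 (F): F=GWOO U=GWYB R=RBWR D=GGYY L=WROY
Query 1: U[1] = W
Query 2: D[2] = Y
Query 3: D[3] = Y
Query 4: U[3] = B
Query 5: L[1] = R

Answer: W Y Y B R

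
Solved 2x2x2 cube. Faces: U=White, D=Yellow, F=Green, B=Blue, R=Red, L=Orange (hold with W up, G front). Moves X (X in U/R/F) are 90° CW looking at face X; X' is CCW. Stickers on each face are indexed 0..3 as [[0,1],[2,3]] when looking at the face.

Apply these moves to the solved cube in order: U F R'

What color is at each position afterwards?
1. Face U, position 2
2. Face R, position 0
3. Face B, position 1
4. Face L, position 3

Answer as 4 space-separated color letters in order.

After move 1 (U): U=WWWW F=RRGG R=BBRR B=OOBB L=GGOO
After move 2 (F): F=GRGR U=WWOG R=WBWR D=RBYY L=GYOY
After move 3 (R'): R=BRWW U=WBOO F=GWGG D=RRYR B=YOBB
Query 1: U[2] = O
Query 2: R[0] = B
Query 3: B[1] = O
Query 4: L[3] = Y

Answer: O B O Y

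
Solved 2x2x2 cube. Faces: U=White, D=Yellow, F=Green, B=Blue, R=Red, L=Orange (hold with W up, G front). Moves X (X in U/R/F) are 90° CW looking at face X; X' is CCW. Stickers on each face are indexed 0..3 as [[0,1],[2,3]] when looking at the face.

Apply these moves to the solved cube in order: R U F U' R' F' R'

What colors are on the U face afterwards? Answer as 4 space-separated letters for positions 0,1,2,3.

Answer: W W R B

Derivation:
After move 1 (R): R=RRRR U=WGWG F=GYGY D=YBYB B=WBWB
After move 2 (U): U=WWGG F=RRGY R=WBRR B=OOWB L=GYOO
After move 3 (F): F=GRYR U=WWOY R=GBGR D=RWYB L=GYOB
After move 4 (U'): U=WYWO F=GYYR R=GRGR B=GBWB L=OOOB
After move 5 (R'): R=RRGG U=WWWG F=GYYO D=RYYR B=BBWB
After move 6 (F'): F=YOGY U=WWRG R=YRRG D=OBYR L=OGOW
After move 7 (R'): R=RGYR U=WWRB F=YWGG D=OOYY B=RBBB
Query: U face = WWRB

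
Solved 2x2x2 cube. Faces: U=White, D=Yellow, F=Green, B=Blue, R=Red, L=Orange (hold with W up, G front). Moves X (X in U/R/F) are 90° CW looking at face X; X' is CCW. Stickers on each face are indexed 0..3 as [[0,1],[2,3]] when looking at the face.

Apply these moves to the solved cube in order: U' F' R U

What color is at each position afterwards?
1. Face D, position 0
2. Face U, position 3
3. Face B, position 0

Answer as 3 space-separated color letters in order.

After move 1 (U'): U=WWWW F=OOGG R=GGRR B=RRBB L=BBOO
After move 2 (F'): F=OGOG U=WWGR R=YGYR D=BOYY L=BWOW
After move 3 (R): R=YYRG U=WGGG F=OOOY D=BBYR B=RRWB
After move 4 (U): U=GWGG F=YYOY R=RRRG B=BWWB L=OOOW
Query 1: D[0] = B
Query 2: U[3] = G
Query 3: B[0] = B

Answer: B G B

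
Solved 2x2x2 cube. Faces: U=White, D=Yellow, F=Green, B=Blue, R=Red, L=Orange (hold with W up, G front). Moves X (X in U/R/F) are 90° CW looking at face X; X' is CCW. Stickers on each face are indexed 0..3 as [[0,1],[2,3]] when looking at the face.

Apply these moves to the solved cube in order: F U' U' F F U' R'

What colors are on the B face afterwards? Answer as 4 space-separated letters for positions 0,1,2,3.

After move 1 (F): F=GGGG U=WWOO R=WRWR D=RRYY L=OYOY
After move 2 (U'): U=WOWO F=OYGG R=GGWR B=WRBB L=BBOY
After move 3 (U'): U=OOWW F=BBGG R=OYWR B=GGBB L=WROY
After move 4 (F): F=GBGB U=OOYR R=WYWR D=WOYY L=WROR
After move 5 (F): F=GGBB U=OORR R=YYRR D=WWYY L=WWOO
After move 6 (U'): U=OROR F=WWBB R=GGRR B=YYBB L=GGOO
After move 7 (R'): R=GRGR U=OBOY F=WRBR D=WWYB B=YYWB
Query: B face = YYWB

Answer: Y Y W B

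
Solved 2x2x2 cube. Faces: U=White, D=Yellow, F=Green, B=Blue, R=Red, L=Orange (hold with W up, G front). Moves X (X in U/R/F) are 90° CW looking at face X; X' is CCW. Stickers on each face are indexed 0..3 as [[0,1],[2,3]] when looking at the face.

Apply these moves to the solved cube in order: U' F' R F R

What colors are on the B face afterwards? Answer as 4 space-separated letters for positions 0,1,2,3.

Answer: W R G B

Derivation:
After move 1 (U'): U=WWWW F=OOGG R=GGRR B=RRBB L=BBOO
After move 2 (F'): F=OGOG U=WWGR R=YGYR D=BOYY L=BWOW
After move 3 (R): R=YYRG U=WGGG F=OOOY D=BBYR B=RRWB
After move 4 (F): F=OOYO U=WGWW R=GYGG D=RYYR L=BBOB
After move 5 (R): R=GGGY U=WOWO F=OYYR D=RWYR B=WRGB
Query: B face = WRGB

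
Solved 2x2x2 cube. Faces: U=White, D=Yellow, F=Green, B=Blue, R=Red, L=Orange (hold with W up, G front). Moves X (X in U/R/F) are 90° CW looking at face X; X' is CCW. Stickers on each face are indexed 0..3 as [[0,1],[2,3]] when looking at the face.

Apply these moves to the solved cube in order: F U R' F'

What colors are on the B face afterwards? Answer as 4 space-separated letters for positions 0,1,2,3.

Answer: Y Y R B

Derivation:
After move 1 (F): F=GGGG U=WWOO R=WRWR D=RRYY L=OYOY
After move 2 (U): U=OWOW F=WRGG R=BBWR B=OYBB L=GGOY
After move 3 (R'): R=BRBW U=OBOO F=WWGW D=RRYG B=YYRB
After move 4 (F'): F=WWWG U=OBBB R=RRRW D=GYYG L=GOOO
Query: B face = YYRB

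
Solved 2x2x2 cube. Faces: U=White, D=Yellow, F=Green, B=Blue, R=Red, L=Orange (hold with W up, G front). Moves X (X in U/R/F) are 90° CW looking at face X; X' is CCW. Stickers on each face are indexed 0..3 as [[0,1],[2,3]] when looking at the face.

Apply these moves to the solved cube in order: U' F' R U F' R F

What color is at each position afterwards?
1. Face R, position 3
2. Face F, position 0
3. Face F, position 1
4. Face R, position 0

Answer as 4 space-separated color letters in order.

Answer: R Y Y R

Derivation:
After move 1 (U'): U=WWWW F=OOGG R=GGRR B=RRBB L=BBOO
After move 2 (F'): F=OGOG U=WWGR R=YGYR D=BOYY L=BWOW
After move 3 (R): R=YYRG U=WGGG F=OOOY D=BBYR B=RRWB
After move 4 (U): U=GWGG F=YYOY R=RRRG B=BWWB L=OOOW
After move 5 (F'): F=YYYO U=GWRR R=BRBG D=OWYR L=OGOG
After move 6 (R): R=BBGR U=GYRO F=YWYR D=OWYB B=RWWB
After move 7 (F): F=YYRW U=GYGG R=RBOR D=GBYB L=OOOW
Query 1: R[3] = R
Query 2: F[0] = Y
Query 3: F[1] = Y
Query 4: R[0] = R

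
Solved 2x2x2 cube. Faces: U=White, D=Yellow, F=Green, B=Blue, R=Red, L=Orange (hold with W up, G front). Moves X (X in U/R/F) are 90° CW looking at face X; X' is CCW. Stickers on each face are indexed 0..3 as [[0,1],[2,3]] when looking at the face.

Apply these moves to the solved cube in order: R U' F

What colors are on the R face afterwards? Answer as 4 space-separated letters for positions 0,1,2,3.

Answer: W Y W R

Derivation:
After move 1 (R): R=RRRR U=WGWG F=GYGY D=YBYB B=WBWB
After move 2 (U'): U=GGWW F=OOGY R=GYRR B=RRWB L=WBOO
After move 3 (F): F=GOYO U=GGOB R=WYWR D=RGYB L=WYOB
Query: R face = WYWR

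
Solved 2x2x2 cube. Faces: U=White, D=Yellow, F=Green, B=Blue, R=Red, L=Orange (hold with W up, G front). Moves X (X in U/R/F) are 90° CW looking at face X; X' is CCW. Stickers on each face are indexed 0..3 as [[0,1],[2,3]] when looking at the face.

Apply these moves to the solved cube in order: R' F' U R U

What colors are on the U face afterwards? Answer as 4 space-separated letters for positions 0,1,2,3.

Answer: R R G R

Derivation:
After move 1 (R'): R=RRRR U=WBWB F=GWGW D=YGYG B=YBYB
After move 2 (F'): F=WWGG U=WBRR R=GRYR D=OOYG L=OBOW
After move 3 (U): U=RWRB F=GRGG R=YBYR B=OBYB L=WWOW
After move 4 (R): R=YYRB U=RRRG F=GOGG D=OYYO B=BBWB
After move 5 (U): U=RRGR F=YYGG R=BBRB B=WWWB L=GOOW
Query: U face = RRGR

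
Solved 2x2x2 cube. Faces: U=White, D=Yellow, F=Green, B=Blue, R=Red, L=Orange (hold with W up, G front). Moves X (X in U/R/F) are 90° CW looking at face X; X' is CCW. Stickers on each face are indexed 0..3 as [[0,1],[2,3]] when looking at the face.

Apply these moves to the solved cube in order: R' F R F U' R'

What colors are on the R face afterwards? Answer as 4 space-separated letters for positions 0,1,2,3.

Answer: G R W W

Derivation:
After move 1 (R'): R=RRRR U=WBWB F=GWGW D=YGYG B=YBYB
After move 2 (F): F=GGWW U=WBOO R=WRBR D=RRYG L=OYOG
After move 3 (R): R=BWRR U=WGOW F=GRWG D=RYYY B=OBBB
After move 4 (F): F=WGGR U=WGGY R=OWWR D=RBYY L=OROY
After move 5 (U'): U=GYWG F=ORGR R=WGWR B=OWBB L=OBOY
After move 6 (R'): R=GRWW U=GBWO F=OYGG D=RRYR B=YWBB
Query: R face = GRWW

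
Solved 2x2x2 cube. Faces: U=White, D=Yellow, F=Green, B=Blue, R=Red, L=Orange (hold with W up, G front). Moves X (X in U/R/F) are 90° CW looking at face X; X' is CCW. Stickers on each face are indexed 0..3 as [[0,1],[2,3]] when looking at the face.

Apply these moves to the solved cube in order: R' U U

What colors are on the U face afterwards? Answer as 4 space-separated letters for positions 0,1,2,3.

After move 1 (R'): R=RRRR U=WBWB F=GWGW D=YGYG B=YBYB
After move 2 (U): U=WWBB F=RRGW R=YBRR B=OOYB L=GWOO
After move 3 (U): U=BWBW F=YBGW R=OORR B=GWYB L=RROO
Query: U face = BWBW

Answer: B W B W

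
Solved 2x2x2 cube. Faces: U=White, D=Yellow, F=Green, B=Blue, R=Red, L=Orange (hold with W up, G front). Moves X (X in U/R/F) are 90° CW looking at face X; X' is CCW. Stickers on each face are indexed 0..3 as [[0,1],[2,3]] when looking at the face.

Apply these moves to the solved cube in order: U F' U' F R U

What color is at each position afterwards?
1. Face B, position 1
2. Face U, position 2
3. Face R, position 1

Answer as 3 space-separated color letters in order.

Answer: G W B

Derivation:
After move 1 (U): U=WWWW F=RRGG R=BBRR B=OOBB L=GGOO
After move 2 (F'): F=RGRG U=WWBR R=YBYR D=GOYY L=GWOW
After move 3 (U'): U=WRWB F=GWRG R=RGYR B=YBBB L=OOOW
After move 4 (F): F=RGGW U=WRWO R=WGBR D=YRYY L=OGOO
After move 5 (R): R=BWRG U=WGWW F=RRGY D=YBYY B=OBRB
After move 6 (U): U=WWWG F=BWGY R=OBRG B=OGRB L=RROO
Query 1: B[1] = G
Query 2: U[2] = W
Query 3: R[1] = B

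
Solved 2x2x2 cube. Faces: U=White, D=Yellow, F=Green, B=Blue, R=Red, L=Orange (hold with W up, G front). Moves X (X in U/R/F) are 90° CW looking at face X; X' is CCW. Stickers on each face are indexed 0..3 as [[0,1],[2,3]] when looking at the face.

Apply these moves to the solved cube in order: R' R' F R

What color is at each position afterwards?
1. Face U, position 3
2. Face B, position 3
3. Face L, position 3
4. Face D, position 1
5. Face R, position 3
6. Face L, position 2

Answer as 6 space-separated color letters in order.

After move 1 (R'): R=RRRR U=WBWB F=GWGW D=YGYG B=YBYB
After move 2 (R'): R=RRRR U=WYWY F=GBGB D=YWYW B=GBGB
After move 3 (F): F=GGBB U=WYOO R=WRYR D=RRYW L=OYOW
After move 4 (R): R=YWRR U=WGOB F=GRBW D=RGYG B=OBYB
Query 1: U[3] = B
Query 2: B[3] = B
Query 3: L[3] = W
Query 4: D[1] = G
Query 5: R[3] = R
Query 6: L[2] = O

Answer: B B W G R O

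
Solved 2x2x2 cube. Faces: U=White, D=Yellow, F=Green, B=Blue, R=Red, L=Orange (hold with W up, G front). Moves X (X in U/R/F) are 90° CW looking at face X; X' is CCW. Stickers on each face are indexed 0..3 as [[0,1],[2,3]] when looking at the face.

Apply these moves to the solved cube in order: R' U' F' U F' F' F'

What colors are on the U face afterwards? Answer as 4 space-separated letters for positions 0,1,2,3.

After move 1 (R'): R=RRRR U=WBWB F=GWGW D=YGYG B=YBYB
After move 2 (U'): U=BBWW F=OOGW R=GWRR B=RRYB L=YBOO
After move 3 (F'): F=OWOG U=BBGR R=GWYR D=BOYG L=YWOW
After move 4 (U): U=GBRB F=GWOG R=RRYR B=YWYB L=OWOW
After move 5 (F'): F=WGGO U=GBRY R=ORBR D=WWYG L=OBOR
After move 6 (F'): F=GOWG U=GBOB R=WRWR D=BRYG L=OYOR
After move 7 (F'): F=OGGW U=GBWW R=RRBR D=YRYG L=OBOO
Query: U face = GBWW

Answer: G B W W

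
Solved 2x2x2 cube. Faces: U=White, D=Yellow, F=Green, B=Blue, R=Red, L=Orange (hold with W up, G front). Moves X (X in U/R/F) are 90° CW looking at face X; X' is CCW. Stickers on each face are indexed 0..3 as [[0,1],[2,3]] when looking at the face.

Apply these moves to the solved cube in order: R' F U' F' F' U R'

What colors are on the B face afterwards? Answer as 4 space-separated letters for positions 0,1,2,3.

After move 1 (R'): R=RRRR U=WBWB F=GWGW D=YGYG B=YBYB
After move 2 (F): F=GGWW U=WBOO R=WRBR D=RRYG L=OYOG
After move 3 (U'): U=BOWO F=OYWW R=GGBR B=WRYB L=YBOG
After move 4 (F'): F=YWOW U=BOGB R=RGRR D=BGYG L=YOOW
After move 5 (F'): F=WWYO U=BORR R=GGBR D=OWYG L=YBOG
After move 6 (U): U=RBRO F=GGYO R=WRBR B=YBYB L=WWOG
After move 7 (R'): R=RRWB U=RYRY F=GBYO D=OGYO B=GBWB
Query: B face = GBWB

Answer: G B W B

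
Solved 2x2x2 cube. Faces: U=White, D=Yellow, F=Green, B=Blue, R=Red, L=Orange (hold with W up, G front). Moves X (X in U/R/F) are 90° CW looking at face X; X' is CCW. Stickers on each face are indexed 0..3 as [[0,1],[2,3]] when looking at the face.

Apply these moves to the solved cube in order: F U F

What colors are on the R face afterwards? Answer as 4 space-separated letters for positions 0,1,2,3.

After move 1 (F): F=GGGG U=WWOO R=WRWR D=RRYY L=OYOY
After move 2 (U): U=OWOW F=WRGG R=BBWR B=OYBB L=GGOY
After move 3 (F): F=GWGR U=OWYG R=OBWR D=WBYY L=GROR
Query: R face = OBWR

Answer: O B W R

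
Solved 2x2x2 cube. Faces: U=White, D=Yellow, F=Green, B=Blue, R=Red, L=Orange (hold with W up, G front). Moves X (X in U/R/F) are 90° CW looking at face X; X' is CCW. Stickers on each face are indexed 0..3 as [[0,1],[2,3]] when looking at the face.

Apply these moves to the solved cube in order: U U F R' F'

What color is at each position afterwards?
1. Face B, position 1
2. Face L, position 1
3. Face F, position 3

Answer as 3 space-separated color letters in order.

After move 1 (U): U=WWWW F=RRGG R=BBRR B=OOBB L=GGOO
After move 2 (U): U=WWWW F=BBGG R=OORR B=GGBB L=RROO
After move 3 (F): F=GBGB U=WWOR R=WOWR D=ROYY L=RYOY
After move 4 (R'): R=ORWW U=WBOG F=GWGR D=RBYB B=YGOB
After move 5 (F'): F=WRGG U=WBOW R=BRRW D=YYYB L=RGOO
Query 1: B[1] = G
Query 2: L[1] = G
Query 3: F[3] = G

Answer: G G G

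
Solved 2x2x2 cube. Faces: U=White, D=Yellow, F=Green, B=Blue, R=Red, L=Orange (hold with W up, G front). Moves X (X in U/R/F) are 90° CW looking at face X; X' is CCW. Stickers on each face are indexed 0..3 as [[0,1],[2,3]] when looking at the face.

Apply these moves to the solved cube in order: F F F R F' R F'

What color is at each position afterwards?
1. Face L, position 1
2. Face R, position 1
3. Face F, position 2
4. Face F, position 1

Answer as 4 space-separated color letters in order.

After move 1 (F): F=GGGG U=WWOO R=WRWR D=RRYY L=OYOY
After move 2 (F): F=GGGG U=WWYY R=OROR D=WWYY L=OROR
After move 3 (F): F=GGGG U=WWRR R=YRYR D=OOYY L=OWOW
After move 4 (R): R=YYRR U=WGRG F=GOGY D=OBYB B=RBWB
After move 5 (F'): F=OYGG U=WGYR R=BYOR D=WWYB L=OGOR
After move 6 (R): R=OBRY U=WYYG F=OWGB D=WWYR B=RBGB
After move 7 (F'): F=WBOG U=WYOR R=WBWY D=GRYR L=OGOY
Query 1: L[1] = G
Query 2: R[1] = B
Query 3: F[2] = O
Query 4: F[1] = B

Answer: G B O B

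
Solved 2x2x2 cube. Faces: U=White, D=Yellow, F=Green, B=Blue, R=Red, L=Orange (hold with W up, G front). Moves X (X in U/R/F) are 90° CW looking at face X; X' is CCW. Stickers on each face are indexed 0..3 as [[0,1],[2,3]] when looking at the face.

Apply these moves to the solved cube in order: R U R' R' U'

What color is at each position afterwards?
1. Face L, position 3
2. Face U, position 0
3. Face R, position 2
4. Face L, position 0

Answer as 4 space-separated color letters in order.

After move 1 (R): R=RRRR U=WGWG F=GYGY D=YBYB B=WBWB
After move 2 (U): U=WWGG F=RRGY R=WBRR B=OOWB L=GYOO
After move 3 (R'): R=BRWR U=WWGO F=RWGG D=YRYY B=BOBB
After move 4 (R'): R=RRBW U=WBGB F=RWGO D=YWYG B=YORB
After move 5 (U'): U=BBWG F=GYGO R=RWBW B=RRRB L=YOOO
Query 1: L[3] = O
Query 2: U[0] = B
Query 3: R[2] = B
Query 4: L[0] = Y

Answer: O B B Y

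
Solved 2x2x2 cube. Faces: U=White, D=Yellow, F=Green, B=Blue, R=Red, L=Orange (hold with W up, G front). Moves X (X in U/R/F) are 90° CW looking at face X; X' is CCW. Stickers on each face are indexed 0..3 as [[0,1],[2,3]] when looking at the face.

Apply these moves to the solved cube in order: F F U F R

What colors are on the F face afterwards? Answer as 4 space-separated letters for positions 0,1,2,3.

After move 1 (F): F=GGGG U=WWOO R=WRWR D=RRYY L=OYOY
After move 2 (F): F=GGGG U=WWYY R=OROR D=WWYY L=OROR
After move 3 (U): U=YWYW F=ORGG R=BBOR B=ORBB L=GGOR
After move 4 (F): F=GOGR U=YWRG R=YBWR D=OBYY L=GWOW
After move 5 (R): R=WYRB U=YORR F=GBGY D=OBYO B=GRWB
Query: F face = GBGY

Answer: G B G Y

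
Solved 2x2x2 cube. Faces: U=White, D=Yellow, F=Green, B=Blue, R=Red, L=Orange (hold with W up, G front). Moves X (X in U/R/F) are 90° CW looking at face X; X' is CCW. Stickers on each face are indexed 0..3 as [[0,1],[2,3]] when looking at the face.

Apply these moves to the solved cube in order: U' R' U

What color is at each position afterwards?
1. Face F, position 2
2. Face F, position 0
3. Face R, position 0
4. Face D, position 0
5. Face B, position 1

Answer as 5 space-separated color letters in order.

After move 1 (U'): U=WWWW F=OOGG R=GGRR B=RRBB L=BBOO
After move 2 (R'): R=GRGR U=WBWR F=OWGW D=YOYG B=YRYB
After move 3 (U): U=WWRB F=GRGW R=YRGR B=BBYB L=OWOO
Query 1: F[2] = G
Query 2: F[0] = G
Query 3: R[0] = Y
Query 4: D[0] = Y
Query 5: B[1] = B

Answer: G G Y Y B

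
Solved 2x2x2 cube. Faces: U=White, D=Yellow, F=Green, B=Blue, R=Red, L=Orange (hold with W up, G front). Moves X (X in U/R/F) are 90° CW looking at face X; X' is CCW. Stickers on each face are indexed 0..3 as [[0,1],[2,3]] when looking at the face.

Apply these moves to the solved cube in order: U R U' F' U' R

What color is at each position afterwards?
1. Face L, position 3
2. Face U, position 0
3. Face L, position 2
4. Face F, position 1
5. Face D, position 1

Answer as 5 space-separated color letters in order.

Answer: W G O O W

Derivation:
After move 1 (U): U=WWWW F=RRGG R=BBRR B=OOBB L=GGOO
After move 2 (R): R=RBRB U=WRWG F=RYGY D=YBYO B=WOWB
After move 3 (U'): U=RGWW F=GGGY R=RYRB B=RBWB L=WOOO
After move 4 (F'): F=GYGG U=RGRR R=BYYB D=OOYO L=WWOW
After move 5 (U'): U=GRRR F=WWGG R=GYYB B=BYWB L=RBOW
After move 6 (R): R=YGBY U=GWRG F=WOGO D=OWYB B=RYRB
Query 1: L[3] = W
Query 2: U[0] = G
Query 3: L[2] = O
Query 4: F[1] = O
Query 5: D[1] = W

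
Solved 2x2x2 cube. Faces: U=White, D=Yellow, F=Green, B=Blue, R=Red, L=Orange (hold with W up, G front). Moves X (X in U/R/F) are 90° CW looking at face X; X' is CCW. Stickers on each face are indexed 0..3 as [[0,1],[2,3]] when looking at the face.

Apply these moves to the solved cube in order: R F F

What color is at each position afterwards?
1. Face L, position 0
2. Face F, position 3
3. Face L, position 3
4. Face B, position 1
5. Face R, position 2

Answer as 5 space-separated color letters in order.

Answer: O G R B O

Derivation:
After move 1 (R): R=RRRR U=WGWG F=GYGY D=YBYB B=WBWB
After move 2 (F): F=GGYY U=WGOO R=WRGR D=RRYB L=OYOB
After move 3 (F): F=YGYG U=WGBY R=OROR D=GWYB L=OROR
Query 1: L[0] = O
Query 2: F[3] = G
Query 3: L[3] = R
Query 4: B[1] = B
Query 5: R[2] = O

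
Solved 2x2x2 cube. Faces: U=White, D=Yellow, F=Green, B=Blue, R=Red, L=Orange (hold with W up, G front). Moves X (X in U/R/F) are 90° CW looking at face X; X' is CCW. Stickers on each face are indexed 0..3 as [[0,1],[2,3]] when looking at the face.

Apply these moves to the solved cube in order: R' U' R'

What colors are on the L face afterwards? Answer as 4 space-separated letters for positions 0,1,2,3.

After move 1 (R'): R=RRRR U=WBWB F=GWGW D=YGYG B=YBYB
After move 2 (U'): U=BBWW F=OOGW R=GWRR B=RRYB L=YBOO
After move 3 (R'): R=WRGR U=BYWR F=OBGW D=YOYW B=GRGB
Query: L face = YBOO

Answer: Y B O O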